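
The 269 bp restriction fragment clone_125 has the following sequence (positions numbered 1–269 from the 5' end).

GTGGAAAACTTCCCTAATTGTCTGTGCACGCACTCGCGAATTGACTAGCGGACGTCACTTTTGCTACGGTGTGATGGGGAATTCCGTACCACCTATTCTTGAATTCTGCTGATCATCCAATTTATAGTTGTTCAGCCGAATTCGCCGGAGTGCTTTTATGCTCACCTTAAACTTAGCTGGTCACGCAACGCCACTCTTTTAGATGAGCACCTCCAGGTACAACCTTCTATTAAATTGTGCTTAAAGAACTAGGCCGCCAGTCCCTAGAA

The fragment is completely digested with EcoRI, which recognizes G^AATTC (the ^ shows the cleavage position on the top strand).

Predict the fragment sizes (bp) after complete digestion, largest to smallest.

EcoRI sites (GAATTC) start at positions 79, 101, 138.
EcoRI cuts after the first base of each site, so after positions 79, 101, 138.
Linear molecule, 3 cuts → 4 fragments:
  1–79 → 79 bp
  80–101 → 22 bp
  102–138 → 37 bp
  139–269 → 131 bp
Sorted largest to smallest: 131, 79, 37, 22 bp.

131, 79, 37, 22 bp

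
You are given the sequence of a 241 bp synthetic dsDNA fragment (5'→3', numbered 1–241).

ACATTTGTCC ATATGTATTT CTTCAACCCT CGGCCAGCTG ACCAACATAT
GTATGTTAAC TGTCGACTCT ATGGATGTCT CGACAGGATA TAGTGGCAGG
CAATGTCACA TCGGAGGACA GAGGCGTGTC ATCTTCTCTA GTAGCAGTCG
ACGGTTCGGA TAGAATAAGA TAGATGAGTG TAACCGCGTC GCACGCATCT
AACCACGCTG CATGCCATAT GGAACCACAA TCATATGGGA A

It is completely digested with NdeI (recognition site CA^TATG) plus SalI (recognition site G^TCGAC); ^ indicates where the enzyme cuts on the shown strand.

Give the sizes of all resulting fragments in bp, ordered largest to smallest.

85, 70, 36, 16, 15, 11, 8 bp

NdeI sites (CATATG) start at positions 10, 46, 216, 232.
NdeI cuts after base 2 of each site, so after positions 11, 47, 217, 233.
SalI sites (GTCGAC) start at positions 62, 147.
SalI cuts after the first base of each site, so after positions 62, 147.
Combined cut positions: 11, 47, 62, 147, 217, 233.
Linear molecule, 6 cuts → 7 fragments:
  1–11 → 11 bp
  12–47 → 36 bp
  48–62 → 15 bp
  63–147 → 85 bp
  148–217 → 70 bp
  218–233 → 16 bp
  234–241 → 8 bp
Sorted largest to smallest: 85, 70, 36, 16, 15, 11, 8 bp.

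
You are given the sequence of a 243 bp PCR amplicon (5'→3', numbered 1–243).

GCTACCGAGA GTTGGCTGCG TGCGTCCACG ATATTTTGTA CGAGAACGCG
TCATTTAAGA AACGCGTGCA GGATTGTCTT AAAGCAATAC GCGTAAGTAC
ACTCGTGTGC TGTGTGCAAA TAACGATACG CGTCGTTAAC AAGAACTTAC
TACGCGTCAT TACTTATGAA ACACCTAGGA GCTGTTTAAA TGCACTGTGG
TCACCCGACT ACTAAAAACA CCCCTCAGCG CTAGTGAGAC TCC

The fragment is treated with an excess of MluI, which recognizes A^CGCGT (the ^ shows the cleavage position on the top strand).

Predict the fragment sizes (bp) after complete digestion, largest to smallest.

MluI sites (ACGCGT) start at positions 46, 62, 89, 128, 152.
MluI cuts after the first base of each site, so after positions 46, 62, 89, 128, 152.
Linear molecule, 5 cuts → 6 fragments:
  1–46 → 46 bp
  47–62 → 16 bp
  63–89 → 27 bp
  90–128 → 39 bp
  129–152 → 24 bp
  153–243 → 91 bp
Sorted largest to smallest: 91, 46, 39, 27, 24, 16 bp.

91, 46, 39, 27, 24, 16 bp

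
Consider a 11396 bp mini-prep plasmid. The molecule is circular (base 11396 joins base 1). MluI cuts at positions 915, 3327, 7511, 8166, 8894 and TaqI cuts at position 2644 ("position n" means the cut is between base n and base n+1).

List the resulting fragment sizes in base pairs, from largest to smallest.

Combined cut positions (sorted): 915, 2644, 3327, 7511, 8166, 8894.
Circular molecule, 6 cuts → 6 fragments:
  2644 − 915 = 1729 bp
  3327 − 2644 = 683 bp
  7511 − 3327 = 4184 bp
  8166 − 7511 = 655 bp
  8894 − 8166 = 728 bp
  wrap: 11396 − 8894 + 915 = 3417 bp
Sorted largest to smallest: 4184, 3417, 1729, 728, 683, 655 bp.

4184, 3417, 1729, 728, 683, 655 bp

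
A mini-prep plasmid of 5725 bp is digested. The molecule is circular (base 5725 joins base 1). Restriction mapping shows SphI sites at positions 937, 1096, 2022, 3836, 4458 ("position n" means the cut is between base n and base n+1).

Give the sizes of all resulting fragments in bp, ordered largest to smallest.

2204, 1814, 926, 622, 159 bp

Circular molecule, 5 cuts → 5 fragments:
  1096 − 937 = 159 bp
  2022 − 1096 = 926 bp
  3836 − 2022 = 1814 bp
  4458 − 3836 = 622 bp
  wrap: 5725 − 4458 + 937 = 2204 bp
Sorted largest to smallest: 2204, 1814, 926, 622, 159 bp.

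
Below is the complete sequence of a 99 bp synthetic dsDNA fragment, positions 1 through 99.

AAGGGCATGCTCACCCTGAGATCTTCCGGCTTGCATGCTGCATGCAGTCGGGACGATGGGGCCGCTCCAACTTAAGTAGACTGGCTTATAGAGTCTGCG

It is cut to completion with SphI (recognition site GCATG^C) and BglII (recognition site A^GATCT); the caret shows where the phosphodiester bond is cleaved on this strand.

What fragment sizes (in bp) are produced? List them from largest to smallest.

SphI sites (GCATGC) start at positions 5, 33, 40.
SphI cuts after base 5 of each site (before the last base), so after positions 9, 37, 44.
The BglII site (AGATCT) starts at position 19.
BglII cuts after the first base of each site, so after position 19.
Combined cut positions: 9, 19, 37, 44.
Linear molecule, 4 cuts → 5 fragments:
  1–9 → 9 bp
  10–19 → 10 bp
  20–37 → 18 bp
  38–44 → 7 bp
  45–99 → 55 bp
Sorted largest to smallest: 55, 18, 10, 9, 7 bp.

55, 18, 10, 9, 7 bp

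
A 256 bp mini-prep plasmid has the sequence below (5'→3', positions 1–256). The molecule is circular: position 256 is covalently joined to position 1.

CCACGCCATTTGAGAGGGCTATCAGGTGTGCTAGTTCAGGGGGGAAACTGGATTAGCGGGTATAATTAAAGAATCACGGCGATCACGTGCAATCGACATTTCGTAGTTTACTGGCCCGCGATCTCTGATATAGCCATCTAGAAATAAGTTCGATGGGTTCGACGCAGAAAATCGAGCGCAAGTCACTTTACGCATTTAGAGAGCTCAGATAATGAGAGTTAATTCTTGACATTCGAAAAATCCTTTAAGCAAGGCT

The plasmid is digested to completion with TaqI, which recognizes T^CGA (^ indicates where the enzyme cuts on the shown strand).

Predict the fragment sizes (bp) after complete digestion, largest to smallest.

TaqI sites (TCGA) start at positions 93, 150, 159, 172, 233.
TaqI cuts after the first base of each site, so after positions 93, 150, 159, 172, 233.
Circular molecule, 5 cuts → 5 fragments:
  94–150 → 57 bp
  151–159 → 9 bp
  160–172 → 13 bp
  173–233 → 61 bp
  234–256 then 1–93 → 23 + 93 = 116 bp
Sorted largest to smallest: 116, 61, 57, 13, 9 bp.

116, 61, 57, 13, 9 bp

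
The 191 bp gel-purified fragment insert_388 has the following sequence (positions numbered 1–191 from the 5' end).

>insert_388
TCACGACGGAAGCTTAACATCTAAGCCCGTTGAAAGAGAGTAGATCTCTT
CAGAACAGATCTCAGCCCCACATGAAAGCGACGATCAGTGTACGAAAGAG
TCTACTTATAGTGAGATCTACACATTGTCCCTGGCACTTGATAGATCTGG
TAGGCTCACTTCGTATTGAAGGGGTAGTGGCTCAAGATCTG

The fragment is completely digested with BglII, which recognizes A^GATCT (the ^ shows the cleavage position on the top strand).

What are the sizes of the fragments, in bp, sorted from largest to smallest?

57, 42, 42, 29, 15, 6 bp

BglII sites (AGATCT) start at positions 42, 57, 114, 143, 185.
BglII cuts after the first base of each site, so after positions 42, 57, 114, 143, 185.
Linear molecule, 5 cuts → 6 fragments:
  1–42 → 42 bp
  43–57 → 15 bp
  58–114 → 57 bp
  115–143 → 29 bp
  144–185 → 42 bp
  186–191 → 6 bp
Sorted largest to smallest: 57, 42, 42, 29, 15, 6 bp.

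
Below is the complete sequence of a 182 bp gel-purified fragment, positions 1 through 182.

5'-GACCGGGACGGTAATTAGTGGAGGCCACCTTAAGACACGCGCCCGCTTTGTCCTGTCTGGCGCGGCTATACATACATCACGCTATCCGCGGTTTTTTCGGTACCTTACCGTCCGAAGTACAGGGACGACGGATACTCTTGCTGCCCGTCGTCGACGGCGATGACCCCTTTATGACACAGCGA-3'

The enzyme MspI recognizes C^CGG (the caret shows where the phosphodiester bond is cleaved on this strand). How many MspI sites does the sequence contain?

CCGG occurs starting at position 3.
MspI cuts at 1 site.

1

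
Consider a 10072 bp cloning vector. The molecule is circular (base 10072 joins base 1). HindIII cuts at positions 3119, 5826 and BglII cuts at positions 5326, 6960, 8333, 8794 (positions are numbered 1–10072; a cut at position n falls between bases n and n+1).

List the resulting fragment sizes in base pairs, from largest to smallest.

Combined cut positions (sorted): 3119, 5326, 5826, 6960, 8333, 8794.
Circular molecule, 6 cuts → 6 fragments:
  5326 − 3119 = 2207 bp
  5826 − 5326 = 500 bp
  6960 − 5826 = 1134 bp
  8333 − 6960 = 1373 bp
  8794 − 8333 = 461 bp
  wrap: 10072 − 8794 + 3119 = 4397 bp
Sorted largest to smallest: 4397, 2207, 1373, 1134, 500, 461 bp.

4397, 2207, 1373, 1134, 500, 461 bp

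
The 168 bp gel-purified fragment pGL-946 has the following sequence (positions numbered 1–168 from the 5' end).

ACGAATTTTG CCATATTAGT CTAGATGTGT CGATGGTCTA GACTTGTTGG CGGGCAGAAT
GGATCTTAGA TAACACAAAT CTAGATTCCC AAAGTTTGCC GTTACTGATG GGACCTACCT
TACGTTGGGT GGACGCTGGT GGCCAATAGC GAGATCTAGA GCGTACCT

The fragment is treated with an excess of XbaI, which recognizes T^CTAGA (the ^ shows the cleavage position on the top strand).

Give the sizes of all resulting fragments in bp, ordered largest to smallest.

75, 43, 20, 17, 13 bp

XbaI sites (TCTAGA) start at positions 20, 37, 80, 155.
XbaI cuts after the first base of each site, so after positions 20, 37, 80, 155.
Linear molecule, 4 cuts → 5 fragments:
  1–20 → 20 bp
  21–37 → 17 bp
  38–80 → 43 bp
  81–155 → 75 bp
  156–168 → 13 bp
Sorted largest to smallest: 75, 43, 20, 17, 13 bp.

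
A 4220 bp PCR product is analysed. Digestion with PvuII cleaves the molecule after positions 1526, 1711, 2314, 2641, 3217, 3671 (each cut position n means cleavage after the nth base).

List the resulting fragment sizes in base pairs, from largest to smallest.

Linear molecule, 6 cuts → 7 fragments:
  1526 − 0 = 1526 bp
  1711 − 1526 = 185 bp
  2314 − 1711 = 603 bp
  2641 − 2314 = 327 bp
  3217 − 2641 = 576 bp
  3671 − 3217 = 454 bp
  4220 − 3671 = 549 bp
Sorted largest to smallest: 1526, 603, 576, 549, 454, 327, 185 bp.

1526, 603, 576, 549, 454, 327, 185 bp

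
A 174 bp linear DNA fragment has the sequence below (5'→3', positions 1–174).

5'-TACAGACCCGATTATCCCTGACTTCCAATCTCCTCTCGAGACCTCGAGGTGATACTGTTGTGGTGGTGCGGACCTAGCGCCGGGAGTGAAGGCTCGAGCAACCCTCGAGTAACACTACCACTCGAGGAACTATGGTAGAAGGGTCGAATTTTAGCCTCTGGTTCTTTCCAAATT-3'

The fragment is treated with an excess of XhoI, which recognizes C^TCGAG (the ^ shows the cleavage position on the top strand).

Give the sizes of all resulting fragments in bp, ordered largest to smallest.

53, 50, 35, 17, 11, 8 bp

XhoI sites (CTCGAG) start at positions 35, 43, 93, 104, 121.
XhoI cuts after the first base of each site, so after positions 35, 43, 93, 104, 121.
Linear molecule, 5 cuts → 6 fragments:
  1–35 → 35 bp
  36–43 → 8 bp
  44–93 → 50 bp
  94–104 → 11 bp
  105–121 → 17 bp
  122–174 → 53 bp
Sorted largest to smallest: 53, 50, 35, 17, 11, 8 bp.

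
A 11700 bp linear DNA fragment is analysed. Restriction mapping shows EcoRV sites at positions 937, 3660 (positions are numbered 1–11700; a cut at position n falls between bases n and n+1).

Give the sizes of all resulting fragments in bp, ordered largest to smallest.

Linear molecule, 2 cuts → 3 fragments:
  937 − 0 = 937 bp
  3660 − 937 = 2723 bp
  11700 − 3660 = 8040 bp
Sorted largest to smallest: 8040, 2723, 937 bp.

8040, 2723, 937 bp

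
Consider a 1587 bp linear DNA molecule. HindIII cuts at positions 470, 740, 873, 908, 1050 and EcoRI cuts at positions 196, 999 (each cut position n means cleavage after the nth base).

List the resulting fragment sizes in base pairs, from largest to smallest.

537, 274, 270, 196, 133, 91, 51, 35 bp

Combined cut positions (sorted): 196, 470, 740, 873, 908, 999, 1050.
Linear molecule, 7 cuts → 8 fragments:
  196 − 0 = 196 bp
  470 − 196 = 274 bp
  740 − 470 = 270 bp
  873 − 740 = 133 bp
  908 − 873 = 35 bp
  999 − 908 = 91 bp
  1050 − 999 = 51 bp
  1587 − 1050 = 537 bp
Sorted largest to smallest: 537, 274, 270, 196, 133, 91, 51, 35 bp.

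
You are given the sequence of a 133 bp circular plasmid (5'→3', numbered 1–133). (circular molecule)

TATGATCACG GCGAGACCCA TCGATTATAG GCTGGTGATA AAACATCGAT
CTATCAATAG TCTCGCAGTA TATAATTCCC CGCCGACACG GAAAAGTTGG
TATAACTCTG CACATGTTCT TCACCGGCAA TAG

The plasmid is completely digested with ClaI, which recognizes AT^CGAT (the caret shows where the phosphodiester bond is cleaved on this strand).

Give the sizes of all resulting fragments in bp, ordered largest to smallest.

108, 25 bp

ClaI sites (ATCGAT) start at positions 20, 45.
ClaI cuts after base 2 of each site, so after positions 21, 46.
Circular molecule, 2 cuts → 2 fragments:
  22–46 → 25 bp
  47–133 then 1–21 → 87 + 21 = 108 bp
Sorted largest to smallest: 108, 25 bp.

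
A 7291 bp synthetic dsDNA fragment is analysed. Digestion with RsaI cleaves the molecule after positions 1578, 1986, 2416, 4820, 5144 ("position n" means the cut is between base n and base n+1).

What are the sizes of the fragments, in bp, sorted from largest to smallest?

2404, 2147, 1578, 430, 408, 324 bp

Linear molecule, 5 cuts → 6 fragments:
  1578 − 0 = 1578 bp
  1986 − 1578 = 408 bp
  2416 − 1986 = 430 bp
  4820 − 2416 = 2404 bp
  5144 − 4820 = 324 bp
  7291 − 5144 = 2147 bp
Sorted largest to smallest: 2404, 2147, 1578, 430, 408, 324 bp.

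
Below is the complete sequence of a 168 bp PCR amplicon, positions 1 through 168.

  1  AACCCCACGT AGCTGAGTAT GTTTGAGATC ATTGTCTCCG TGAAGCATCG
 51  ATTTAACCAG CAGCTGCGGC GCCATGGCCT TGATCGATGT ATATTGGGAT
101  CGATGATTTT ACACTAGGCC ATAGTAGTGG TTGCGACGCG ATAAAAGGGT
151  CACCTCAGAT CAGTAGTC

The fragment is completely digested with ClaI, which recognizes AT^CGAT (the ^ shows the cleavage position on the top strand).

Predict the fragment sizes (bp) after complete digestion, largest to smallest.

68, 48, 36, 16 bp

ClaI sites (ATCGAT) start at positions 47, 83, 99.
ClaI cuts after base 2 of each site, so after positions 48, 84, 100.
Linear molecule, 3 cuts → 4 fragments:
  1–48 → 48 bp
  49–84 → 36 bp
  85–100 → 16 bp
  101–168 → 68 bp
Sorted largest to smallest: 68, 48, 36, 16 bp.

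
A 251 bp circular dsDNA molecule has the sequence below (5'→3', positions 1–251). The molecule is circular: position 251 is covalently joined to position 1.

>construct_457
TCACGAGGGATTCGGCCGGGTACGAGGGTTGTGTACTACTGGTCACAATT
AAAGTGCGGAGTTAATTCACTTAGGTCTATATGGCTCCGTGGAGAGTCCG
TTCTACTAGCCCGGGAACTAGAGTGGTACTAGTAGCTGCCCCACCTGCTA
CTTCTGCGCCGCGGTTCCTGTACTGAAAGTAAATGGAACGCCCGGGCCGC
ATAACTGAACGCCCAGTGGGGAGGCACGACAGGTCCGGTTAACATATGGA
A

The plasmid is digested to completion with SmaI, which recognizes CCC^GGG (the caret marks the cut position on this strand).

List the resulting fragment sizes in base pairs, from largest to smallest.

170, 81 bp

SmaI sites (CCCGGG) start at positions 110, 191.
SmaI cuts after base 3 of each site, so after positions 112, 193.
Circular molecule, 2 cuts → 2 fragments:
  113–193 → 81 bp
  194–251 then 1–112 → 58 + 112 = 170 bp
Sorted largest to smallest: 170, 81 bp.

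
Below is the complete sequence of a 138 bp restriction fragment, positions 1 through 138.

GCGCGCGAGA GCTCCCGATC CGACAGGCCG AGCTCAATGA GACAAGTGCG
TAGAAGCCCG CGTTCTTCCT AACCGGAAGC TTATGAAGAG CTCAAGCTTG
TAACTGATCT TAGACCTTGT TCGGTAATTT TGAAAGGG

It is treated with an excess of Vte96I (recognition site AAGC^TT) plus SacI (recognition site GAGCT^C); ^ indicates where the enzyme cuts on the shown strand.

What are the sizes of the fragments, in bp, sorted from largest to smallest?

46, 41, 21, 13, 12, 5 bp

Vte96I sites (AAGCTT) start at positions 77, 94.
Vte96I cuts after base 4 of each site, so after positions 80, 97.
SacI sites (GAGCTC) start at positions 9, 30, 88.
SacI cuts after base 5 of each site (before the last base), so after positions 13, 34, 92.
Combined cut positions: 13, 34, 80, 92, 97.
Linear molecule, 5 cuts → 6 fragments:
  1–13 → 13 bp
  14–34 → 21 bp
  35–80 → 46 bp
  81–92 → 12 bp
  93–97 → 5 bp
  98–138 → 41 bp
Sorted largest to smallest: 46, 41, 21, 13, 12, 5 bp.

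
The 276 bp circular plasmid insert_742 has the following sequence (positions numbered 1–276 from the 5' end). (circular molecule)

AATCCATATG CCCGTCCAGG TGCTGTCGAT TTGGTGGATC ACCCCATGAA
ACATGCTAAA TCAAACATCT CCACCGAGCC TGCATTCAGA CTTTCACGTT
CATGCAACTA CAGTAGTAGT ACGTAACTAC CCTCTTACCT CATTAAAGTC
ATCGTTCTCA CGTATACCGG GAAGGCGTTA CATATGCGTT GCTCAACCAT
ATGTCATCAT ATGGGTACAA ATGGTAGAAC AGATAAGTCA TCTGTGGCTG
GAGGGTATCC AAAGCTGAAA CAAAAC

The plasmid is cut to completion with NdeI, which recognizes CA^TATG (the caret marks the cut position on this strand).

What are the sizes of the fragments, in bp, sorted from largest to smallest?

176, 73, 17, 10 bp

NdeI sites (CATATG) start at positions 5, 181, 198, 208.
NdeI cuts after base 2 of each site, so after positions 6, 182, 199, 209.
Circular molecule, 4 cuts → 4 fragments:
  7–182 → 176 bp
  183–199 → 17 bp
  200–209 → 10 bp
  210–276 then 1–6 → 67 + 6 = 73 bp
Sorted largest to smallest: 176, 73, 17, 10 bp.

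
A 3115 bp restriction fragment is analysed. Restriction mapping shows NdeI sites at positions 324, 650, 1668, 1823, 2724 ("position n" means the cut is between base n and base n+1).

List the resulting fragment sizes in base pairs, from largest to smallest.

1018, 901, 391, 326, 324, 155 bp

Linear molecule, 5 cuts → 6 fragments:
  324 − 0 = 324 bp
  650 − 324 = 326 bp
  1668 − 650 = 1018 bp
  1823 − 1668 = 155 bp
  2724 − 1823 = 901 bp
  3115 − 2724 = 391 bp
Sorted largest to smallest: 1018, 901, 391, 326, 324, 155 bp.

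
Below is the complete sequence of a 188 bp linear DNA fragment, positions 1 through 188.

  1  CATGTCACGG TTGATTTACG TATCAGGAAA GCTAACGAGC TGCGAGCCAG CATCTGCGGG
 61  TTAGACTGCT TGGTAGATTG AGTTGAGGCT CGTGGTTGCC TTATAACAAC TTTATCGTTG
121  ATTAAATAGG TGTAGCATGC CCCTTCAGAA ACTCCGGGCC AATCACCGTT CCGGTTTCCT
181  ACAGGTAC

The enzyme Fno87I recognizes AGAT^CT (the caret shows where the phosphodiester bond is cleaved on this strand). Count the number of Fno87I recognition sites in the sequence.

0

No occurrence of AGATCT is present in the sequence.
Fno87I does not cut: 0 sites.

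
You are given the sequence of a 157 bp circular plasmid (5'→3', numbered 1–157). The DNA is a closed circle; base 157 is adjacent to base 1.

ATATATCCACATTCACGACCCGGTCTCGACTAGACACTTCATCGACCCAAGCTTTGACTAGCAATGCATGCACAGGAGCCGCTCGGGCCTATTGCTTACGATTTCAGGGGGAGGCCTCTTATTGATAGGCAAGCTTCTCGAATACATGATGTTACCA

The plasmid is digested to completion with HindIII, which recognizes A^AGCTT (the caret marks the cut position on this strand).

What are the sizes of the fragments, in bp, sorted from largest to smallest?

82, 75 bp

HindIII sites (AAGCTT) start at positions 49, 131.
HindIII cuts after the first base of each site, so after positions 49, 131.
Circular molecule, 2 cuts → 2 fragments:
  50–131 → 82 bp
  132–157 then 1–49 → 26 + 49 = 75 bp
Sorted largest to smallest: 82, 75 bp.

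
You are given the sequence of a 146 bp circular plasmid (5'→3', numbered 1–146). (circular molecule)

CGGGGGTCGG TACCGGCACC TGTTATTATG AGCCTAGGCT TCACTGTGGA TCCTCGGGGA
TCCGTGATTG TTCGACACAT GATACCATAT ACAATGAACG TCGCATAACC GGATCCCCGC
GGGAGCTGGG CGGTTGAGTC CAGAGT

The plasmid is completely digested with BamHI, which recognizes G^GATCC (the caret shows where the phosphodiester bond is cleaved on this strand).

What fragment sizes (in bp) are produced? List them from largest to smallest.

83, 53, 10 bp

BamHI sites (GGATCC) start at positions 48, 58, 111.
BamHI cuts after the first base of each site, so after positions 48, 58, 111.
Circular molecule, 3 cuts → 3 fragments:
  49–58 → 10 bp
  59–111 → 53 bp
  112–146 then 1–48 → 35 + 48 = 83 bp
Sorted largest to smallest: 83, 53, 10 bp.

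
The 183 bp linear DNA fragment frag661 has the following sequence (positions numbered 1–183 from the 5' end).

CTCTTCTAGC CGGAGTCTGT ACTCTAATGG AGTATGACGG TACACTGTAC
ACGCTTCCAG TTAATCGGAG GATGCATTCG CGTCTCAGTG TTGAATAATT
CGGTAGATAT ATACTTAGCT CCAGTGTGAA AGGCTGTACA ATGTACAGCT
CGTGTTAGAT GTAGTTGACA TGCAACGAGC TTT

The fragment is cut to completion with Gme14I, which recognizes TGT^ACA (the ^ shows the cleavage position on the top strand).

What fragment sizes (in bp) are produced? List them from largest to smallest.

89, 48, 39, 7 bp

Gme14I sites (TGTACA) start at positions 46, 135, 142.
Gme14I cuts after base 3 of each site, so after positions 48, 137, 144.
Linear molecule, 3 cuts → 4 fragments:
  1–48 → 48 bp
  49–137 → 89 bp
  138–144 → 7 bp
  145–183 → 39 bp
Sorted largest to smallest: 89, 48, 39, 7 bp.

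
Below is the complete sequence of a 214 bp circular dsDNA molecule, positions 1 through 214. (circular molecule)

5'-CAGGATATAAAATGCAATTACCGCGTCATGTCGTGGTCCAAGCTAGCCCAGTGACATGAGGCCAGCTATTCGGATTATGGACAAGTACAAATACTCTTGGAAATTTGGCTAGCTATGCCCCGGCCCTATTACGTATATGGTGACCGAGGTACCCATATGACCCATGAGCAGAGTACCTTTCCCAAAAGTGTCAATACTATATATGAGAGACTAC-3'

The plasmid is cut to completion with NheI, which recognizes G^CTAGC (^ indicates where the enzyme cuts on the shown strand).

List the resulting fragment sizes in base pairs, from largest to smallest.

148, 66 bp

NheI sites (GCTAGC) start at positions 42, 108.
NheI cuts after the first base of each site, so after positions 42, 108.
Circular molecule, 2 cuts → 2 fragments:
  43–108 → 66 bp
  109–214 then 1–42 → 106 + 42 = 148 bp
Sorted largest to smallest: 148, 66 bp.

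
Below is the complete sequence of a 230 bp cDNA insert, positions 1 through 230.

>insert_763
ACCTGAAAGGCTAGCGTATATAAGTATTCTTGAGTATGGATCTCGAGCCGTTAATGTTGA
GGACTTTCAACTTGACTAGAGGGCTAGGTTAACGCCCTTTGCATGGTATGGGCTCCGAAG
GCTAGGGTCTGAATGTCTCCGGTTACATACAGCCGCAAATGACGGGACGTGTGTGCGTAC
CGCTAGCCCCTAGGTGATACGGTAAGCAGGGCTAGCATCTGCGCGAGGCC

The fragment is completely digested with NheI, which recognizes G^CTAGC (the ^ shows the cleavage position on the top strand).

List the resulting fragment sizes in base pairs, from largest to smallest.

NheI sites (GCTAGC) start at positions 10, 182, 211.
NheI cuts after the first base of each site, so after positions 10, 182, 211.
Linear molecule, 3 cuts → 4 fragments:
  1–10 → 10 bp
  11–182 → 172 bp
  183–211 → 29 bp
  212–230 → 19 bp
Sorted largest to smallest: 172, 29, 19, 10 bp.

172, 29, 19, 10 bp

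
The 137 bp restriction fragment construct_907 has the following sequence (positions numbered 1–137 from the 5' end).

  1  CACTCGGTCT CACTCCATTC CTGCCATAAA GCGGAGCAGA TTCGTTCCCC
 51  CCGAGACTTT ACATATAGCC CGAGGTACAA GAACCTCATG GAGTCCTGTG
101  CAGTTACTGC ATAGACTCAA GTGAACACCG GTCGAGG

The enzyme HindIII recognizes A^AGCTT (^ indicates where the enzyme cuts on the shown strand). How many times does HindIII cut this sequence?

No occurrence of AAGCTT is present in the sequence.
HindIII does not cut: 0 sites.

0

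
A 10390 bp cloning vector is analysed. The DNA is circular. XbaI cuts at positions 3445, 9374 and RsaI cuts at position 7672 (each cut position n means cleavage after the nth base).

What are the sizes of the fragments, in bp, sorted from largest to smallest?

4461, 4227, 1702 bp

Combined cut positions (sorted): 3445, 7672, 9374.
Circular molecule, 3 cuts → 3 fragments:
  7672 − 3445 = 4227 bp
  9374 − 7672 = 1702 bp
  wrap: 10390 − 9374 + 3445 = 4461 bp
Sorted largest to smallest: 4461, 4227, 1702 bp.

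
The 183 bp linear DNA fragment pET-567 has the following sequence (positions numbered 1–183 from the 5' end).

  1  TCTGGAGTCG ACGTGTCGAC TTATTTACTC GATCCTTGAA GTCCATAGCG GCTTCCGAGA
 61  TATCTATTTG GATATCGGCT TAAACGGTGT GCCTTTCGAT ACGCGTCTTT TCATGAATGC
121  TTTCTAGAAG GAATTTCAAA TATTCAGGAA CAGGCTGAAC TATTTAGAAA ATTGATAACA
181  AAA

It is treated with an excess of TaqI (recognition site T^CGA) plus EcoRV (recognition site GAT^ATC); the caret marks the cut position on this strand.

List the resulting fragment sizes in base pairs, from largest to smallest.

87, 32, 23, 13, 12, 8, 8 bp

TaqI sites (TCGA) start at positions 8, 16, 29, 96.
TaqI cuts after the first base of each site, so after positions 8, 16, 29, 96.
EcoRV sites (GATATC) start at positions 59, 71.
EcoRV cuts after base 3 of each site, so after positions 61, 73.
Combined cut positions: 8, 16, 29, 61, 73, 96.
Linear molecule, 6 cuts → 7 fragments:
  1–8 → 8 bp
  9–16 → 8 bp
  17–29 → 13 bp
  30–61 → 32 bp
  62–73 → 12 bp
  74–96 → 23 bp
  97–183 → 87 bp
Sorted largest to smallest: 87, 32, 23, 13, 12, 8, 8 bp.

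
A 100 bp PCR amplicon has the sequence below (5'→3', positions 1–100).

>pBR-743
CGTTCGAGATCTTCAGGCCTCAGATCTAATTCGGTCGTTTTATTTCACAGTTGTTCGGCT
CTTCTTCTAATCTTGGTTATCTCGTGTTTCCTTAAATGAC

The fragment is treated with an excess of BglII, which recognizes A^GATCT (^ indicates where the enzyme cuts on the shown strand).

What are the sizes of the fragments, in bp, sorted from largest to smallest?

BglII sites (AGATCT) start at positions 7, 22.
BglII cuts after the first base of each site, so after positions 7, 22.
Linear molecule, 2 cuts → 3 fragments:
  1–7 → 7 bp
  8–22 → 15 bp
  23–100 → 78 bp
Sorted largest to smallest: 78, 15, 7 bp.

78, 15, 7 bp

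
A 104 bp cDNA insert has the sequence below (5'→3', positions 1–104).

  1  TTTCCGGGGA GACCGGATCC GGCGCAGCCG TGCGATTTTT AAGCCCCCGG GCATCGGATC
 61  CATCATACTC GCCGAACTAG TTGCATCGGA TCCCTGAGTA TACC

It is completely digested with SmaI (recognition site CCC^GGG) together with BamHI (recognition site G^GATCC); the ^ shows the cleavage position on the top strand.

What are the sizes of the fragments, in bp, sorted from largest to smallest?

33, 32, 16, 15, 8 bp

The SmaI site (CCCGGG) starts at position 46.
SmaI cuts after base 3 of each site, so after position 48.
BamHI sites (GGATCC) start at positions 15, 56, 88.
BamHI cuts after the first base of each site, so after positions 15, 56, 88.
Combined cut positions: 15, 48, 56, 88.
Linear molecule, 4 cuts → 5 fragments:
  1–15 → 15 bp
  16–48 → 33 bp
  49–56 → 8 bp
  57–88 → 32 bp
  89–104 → 16 bp
Sorted largest to smallest: 33, 32, 16, 15, 8 bp.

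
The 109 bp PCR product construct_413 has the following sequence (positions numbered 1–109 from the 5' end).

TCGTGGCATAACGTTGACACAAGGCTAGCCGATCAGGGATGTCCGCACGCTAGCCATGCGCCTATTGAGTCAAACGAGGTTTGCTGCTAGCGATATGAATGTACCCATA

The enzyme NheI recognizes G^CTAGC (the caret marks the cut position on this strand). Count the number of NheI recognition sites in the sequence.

GCTAGC occurs starting at positions 24, 49, 86.
NheI cuts at 3 sites.

3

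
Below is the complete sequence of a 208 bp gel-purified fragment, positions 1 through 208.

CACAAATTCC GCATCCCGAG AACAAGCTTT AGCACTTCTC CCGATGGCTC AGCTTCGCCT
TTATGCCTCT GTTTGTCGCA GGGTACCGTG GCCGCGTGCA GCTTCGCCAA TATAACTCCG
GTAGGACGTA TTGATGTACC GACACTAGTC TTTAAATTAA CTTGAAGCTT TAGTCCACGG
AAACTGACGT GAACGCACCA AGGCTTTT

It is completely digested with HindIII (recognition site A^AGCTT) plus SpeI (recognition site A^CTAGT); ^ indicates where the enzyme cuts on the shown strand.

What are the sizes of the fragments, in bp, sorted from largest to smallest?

HindIII sites (AAGCTT) start at positions 24, 165.
HindIII cuts after the first base of each site, so after positions 24, 165.
The SpeI site (ACTAGT) starts at position 144.
SpeI cuts after the first base of each site, so after position 144.
Combined cut positions: 24, 144, 165.
Linear molecule, 3 cuts → 4 fragments:
  1–24 → 24 bp
  25–144 → 120 bp
  145–165 → 21 bp
  166–208 → 43 bp
Sorted largest to smallest: 120, 43, 24, 21 bp.

120, 43, 24, 21 bp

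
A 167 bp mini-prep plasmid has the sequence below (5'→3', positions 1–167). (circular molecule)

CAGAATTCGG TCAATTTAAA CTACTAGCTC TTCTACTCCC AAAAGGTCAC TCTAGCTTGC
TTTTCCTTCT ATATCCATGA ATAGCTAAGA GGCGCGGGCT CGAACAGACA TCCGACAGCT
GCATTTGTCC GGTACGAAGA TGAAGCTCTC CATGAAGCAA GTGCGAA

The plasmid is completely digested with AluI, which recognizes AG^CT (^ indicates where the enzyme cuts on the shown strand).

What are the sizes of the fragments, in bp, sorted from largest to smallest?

AluI sites (AGCT) start at positions 26, 54, 83, 117, 144.
AluI cuts after base 2 of each site, so after positions 27, 55, 84, 118, 145.
Circular molecule, 5 cuts → 5 fragments:
  28–55 → 28 bp
  56–84 → 29 bp
  85–118 → 34 bp
  119–145 → 27 bp
  146–167 then 1–27 → 22 + 27 = 49 bp
Sorted largest to smallest: 49, 34, 29, 28, 27 bp.

49, 34, 29, 28, 27 bp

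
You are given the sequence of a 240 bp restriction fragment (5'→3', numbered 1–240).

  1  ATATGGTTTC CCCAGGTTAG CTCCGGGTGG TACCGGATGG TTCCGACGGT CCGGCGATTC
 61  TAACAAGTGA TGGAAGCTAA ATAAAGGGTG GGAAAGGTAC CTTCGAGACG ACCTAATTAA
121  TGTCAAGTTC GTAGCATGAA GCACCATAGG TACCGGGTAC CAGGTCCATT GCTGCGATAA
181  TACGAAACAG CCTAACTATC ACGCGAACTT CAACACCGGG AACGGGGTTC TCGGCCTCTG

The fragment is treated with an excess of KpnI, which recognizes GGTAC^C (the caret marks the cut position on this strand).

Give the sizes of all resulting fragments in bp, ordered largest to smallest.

80, 67, 53, 33, 7 bp

KpnI sites (GGTACC) start at positions 29, 96, 149, 156.
KpnI cuts after base 5 of each site (before the last base), so after positions 33, 100, 153, 160.
Linear molecule, 4 cuts → 5 fragments:
  1–33 → 33 bp
  34–100 → 67 bp
  101–153 → 53 bp
  154–160 → 7 bp
  161–240 → 80 bp
Sorted largest to smallest: 80, 67, 53, 33, 7 bp.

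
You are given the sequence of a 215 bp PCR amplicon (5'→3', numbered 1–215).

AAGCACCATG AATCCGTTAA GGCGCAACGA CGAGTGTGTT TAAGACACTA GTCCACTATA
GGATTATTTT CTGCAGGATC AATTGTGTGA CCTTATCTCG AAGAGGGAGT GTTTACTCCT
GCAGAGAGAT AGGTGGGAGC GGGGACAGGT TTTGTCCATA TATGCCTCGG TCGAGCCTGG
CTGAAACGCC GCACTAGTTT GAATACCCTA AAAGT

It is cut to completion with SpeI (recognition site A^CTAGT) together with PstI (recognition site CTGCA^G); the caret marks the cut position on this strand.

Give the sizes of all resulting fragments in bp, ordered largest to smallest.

70, 48, 47, 28, 22 bp

SpeI sites (ACTAGT) start at positions 47, 193.
SpeI cuts after the first base of each site, so after positions 47, 193.
PstI sites (CTGCAG) start at positions 71, 119.
PstI cuts after base 5 of each site (before the last base), so after positions 75, 123.
Combined cut positions: 47, 75, 123, 193.
Linear molecule, 4 cuts → 5 fragments:
  1–47 → 47 bp
  48–75 → 28 bp
  76–123 → 48 bp
  124–193 → 70 bp
  194–215 → 22 bp
Sorted largest to smallest: 70, 48, 47, 28, 22 bp.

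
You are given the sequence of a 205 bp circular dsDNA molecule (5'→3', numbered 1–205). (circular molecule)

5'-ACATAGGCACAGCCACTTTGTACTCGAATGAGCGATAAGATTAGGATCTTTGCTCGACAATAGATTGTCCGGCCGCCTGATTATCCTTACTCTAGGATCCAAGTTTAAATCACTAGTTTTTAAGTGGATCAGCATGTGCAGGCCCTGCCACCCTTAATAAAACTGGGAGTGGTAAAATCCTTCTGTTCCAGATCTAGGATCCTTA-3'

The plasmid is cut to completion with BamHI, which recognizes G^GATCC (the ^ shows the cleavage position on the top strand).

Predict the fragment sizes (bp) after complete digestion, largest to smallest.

BamHI sites (GGATCC) start at positions 95, 197.
BamHI cuts after the first base of each site, so after positions 95, 197.
Circular molecule, 2 cuts → 2 fragments:
  96–197 → 102 bp
  198–205 then 1–95 → 8 + 95 = 103 bp
Sorted largest to smallest: 103, 102 bp.

103, 102 bp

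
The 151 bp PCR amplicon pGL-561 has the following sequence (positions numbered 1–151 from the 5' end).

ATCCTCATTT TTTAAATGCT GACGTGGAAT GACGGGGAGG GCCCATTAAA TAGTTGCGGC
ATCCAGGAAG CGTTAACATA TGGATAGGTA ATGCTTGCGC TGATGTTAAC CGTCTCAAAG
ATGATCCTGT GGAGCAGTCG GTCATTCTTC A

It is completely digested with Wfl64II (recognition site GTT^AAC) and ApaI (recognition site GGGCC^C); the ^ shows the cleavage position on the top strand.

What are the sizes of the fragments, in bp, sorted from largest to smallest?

44, 43, 33, 31 bp

Wfl64II sites (GTTAAC) start at positions 72, 105.
Wfl64II cuts after base 3 of each site, so after positions 74, 107.
The ApaI site (GGGCCC) starts at position 39.
ApaI cuts after base 5 of each site (before the last base), so after position 43.
Combined cut positions: 43, 74, 107.
Linear molecule, 3 cuts → 4 fragments:
  1–43 → 43 bp
  44–74 → 31 bp
  75–107 → 33 bp
  108–151 → 44 bp
Sorted largest to smallest: 44, 43, 33, 31 bp.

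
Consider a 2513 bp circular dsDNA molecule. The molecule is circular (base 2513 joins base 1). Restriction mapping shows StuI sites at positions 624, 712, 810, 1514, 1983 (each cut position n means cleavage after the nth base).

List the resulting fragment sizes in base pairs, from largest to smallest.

Circular molecule, 5 cuts → 5 fragments:
  712 − 624 = 88 bp
  810 − 712 = 98 bp
  1514 − 810 = 704 bp
  1983 − 1514 = 469 bp
  wrap: 2513 − 1983 + 624 = 1154 bp
Sorted largest to smallest: 1154, 704, 469, 98, 88 bp.

1154, 704, 469, 98, 88 bp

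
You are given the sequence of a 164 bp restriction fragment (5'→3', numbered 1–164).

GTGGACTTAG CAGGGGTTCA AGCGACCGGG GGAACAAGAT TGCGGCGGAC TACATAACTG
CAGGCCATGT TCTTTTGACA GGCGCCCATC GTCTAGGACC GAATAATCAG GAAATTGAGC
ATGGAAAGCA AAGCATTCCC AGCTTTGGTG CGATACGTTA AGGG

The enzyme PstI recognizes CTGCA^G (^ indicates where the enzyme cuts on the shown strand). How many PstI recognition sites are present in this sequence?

1

CTGCAG occurs starting at position 58.
PstI cuts at 1 site.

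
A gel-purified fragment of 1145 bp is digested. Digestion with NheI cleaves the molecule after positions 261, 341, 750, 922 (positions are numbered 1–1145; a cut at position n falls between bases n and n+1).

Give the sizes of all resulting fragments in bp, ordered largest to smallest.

409, 261, 223, 172, 80 bp

Linear molecule, 4 cuts → 5 fragments:
  261 − 0 = 261 bp
  341 − 261 = 80 bp
  750 − 341 = 409 bp
  922 − 750 = 172 bp
  1145 − 922 = 223 bp
Sorted largest to smallest: 409, 261, 223, 172, 80 bp.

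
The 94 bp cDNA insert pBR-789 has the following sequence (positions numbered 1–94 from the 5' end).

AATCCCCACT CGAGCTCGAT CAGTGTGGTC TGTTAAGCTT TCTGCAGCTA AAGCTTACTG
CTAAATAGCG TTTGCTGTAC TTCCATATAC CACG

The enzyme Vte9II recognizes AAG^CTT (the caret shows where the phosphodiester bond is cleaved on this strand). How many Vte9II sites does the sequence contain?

2

AAGCTT occurs starting at positions 35, 51.
Vte9II cuts at 2 sites.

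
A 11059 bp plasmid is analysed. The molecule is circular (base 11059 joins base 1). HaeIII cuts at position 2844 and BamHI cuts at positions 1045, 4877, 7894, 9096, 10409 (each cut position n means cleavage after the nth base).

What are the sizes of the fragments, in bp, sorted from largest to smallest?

Combined cut positions (sorted): 1045, 2844, 4877, 7894, 9096, 10409.
Circular molecule, 6 cuts → 6 fragments:
  2844 − 1045 = 1799 bp
  4877 − 2844 = 2033 bp
  7894 − 4877 = 3017 bp
  9096 − 7894 = 1202 bp
  10409 − 9096 = 1313 bp
  wrap: 11059 − 10409 + 1045 = 1695 bp
Sorted largest to smallest: 3017, 2033, 1799, 1695, 1313, 1202 bp.

3017, 2033, 1799, 1695, 1313, 1202 bp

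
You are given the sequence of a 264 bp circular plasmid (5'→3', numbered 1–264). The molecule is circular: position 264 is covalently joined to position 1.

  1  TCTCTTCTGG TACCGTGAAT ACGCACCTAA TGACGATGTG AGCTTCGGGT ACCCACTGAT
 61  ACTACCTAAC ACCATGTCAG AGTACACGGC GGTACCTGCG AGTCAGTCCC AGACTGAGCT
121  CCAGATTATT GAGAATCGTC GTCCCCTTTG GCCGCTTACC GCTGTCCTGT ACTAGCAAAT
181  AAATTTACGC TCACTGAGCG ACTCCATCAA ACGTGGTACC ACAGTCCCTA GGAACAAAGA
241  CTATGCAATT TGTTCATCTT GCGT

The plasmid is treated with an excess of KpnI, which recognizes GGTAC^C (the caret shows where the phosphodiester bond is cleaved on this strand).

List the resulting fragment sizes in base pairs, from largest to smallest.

KpnI sites (GGTACC) start at positions 9, 48, 91, 215.
KpnI cuts after base 5 of each site (before the last base), so after positions 13, 52, 95, 219.
Circular molecule, 4 cuts → 4 fragments:
  14–52 → 39 bp
  53–95 → 43 bp
  96–219 → 124 bp
  220–264 then 1–13 → 45 + 13 = 58 bp
Sorted largest to smallest: 124, 58, 43, 39 bp.

124, 58, 43, 39 bp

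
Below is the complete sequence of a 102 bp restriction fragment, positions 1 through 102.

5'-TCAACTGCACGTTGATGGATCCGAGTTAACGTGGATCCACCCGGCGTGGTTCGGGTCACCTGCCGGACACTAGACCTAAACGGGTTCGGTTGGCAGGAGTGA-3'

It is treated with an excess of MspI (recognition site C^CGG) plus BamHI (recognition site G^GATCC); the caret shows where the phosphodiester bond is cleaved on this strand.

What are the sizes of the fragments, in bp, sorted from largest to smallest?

39, 22, 17, 16, 8 bp

MspI sites (CCGG) start at positions 41, 63.
MspI cuts after the first base of each site, so after positions 41, 63.
BamHI sites (GGATCC) start at positions 17, 33.
BamHI cuts after the first base of each site, so after positions 17, 33.
Combined cut positions: 17, 33, 41, 63.
Linear molecule, 4 cuts → 5 fragments:
  1–17 → 17 bp
  18–33 → 16 bp
  34–41 → 8 bp
  42–63 → 22 bp
  64–102 → 39 bp
Sorted largest to smallest: 39, 22, 17, 16, 8 bp.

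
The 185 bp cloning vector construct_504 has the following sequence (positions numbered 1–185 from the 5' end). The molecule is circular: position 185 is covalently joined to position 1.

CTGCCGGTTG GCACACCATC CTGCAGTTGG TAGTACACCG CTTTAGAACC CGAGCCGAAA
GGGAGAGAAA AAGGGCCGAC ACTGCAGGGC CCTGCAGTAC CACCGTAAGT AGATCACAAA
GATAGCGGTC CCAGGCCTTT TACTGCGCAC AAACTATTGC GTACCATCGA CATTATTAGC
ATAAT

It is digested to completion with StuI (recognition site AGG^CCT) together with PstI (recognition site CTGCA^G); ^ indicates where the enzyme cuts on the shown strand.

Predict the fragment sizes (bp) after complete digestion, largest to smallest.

75, 61, 39, 10 bp

The StuI site (AGGCCT) starts at position 133.
StuI cuts after base 3 of each site, so after position 135.
PstI sites (CTGCAG) start at positions 21, 82, 92.
PstI cuts after base 5 of each site (before the last base), so after positions 25, 86, 96.
Combined cut positions: 25, 86, 96, 135.
Circular molecule, 4 cuts → 4 fragments:
  26–86 → 61 bp
  87–96 → 10 bp
  97–135 → 39 bp
  136–185 then 1–25 → 50 + 25 = 75 bp
Sorted largest to smallest: 75, 61, 39, 10 bp.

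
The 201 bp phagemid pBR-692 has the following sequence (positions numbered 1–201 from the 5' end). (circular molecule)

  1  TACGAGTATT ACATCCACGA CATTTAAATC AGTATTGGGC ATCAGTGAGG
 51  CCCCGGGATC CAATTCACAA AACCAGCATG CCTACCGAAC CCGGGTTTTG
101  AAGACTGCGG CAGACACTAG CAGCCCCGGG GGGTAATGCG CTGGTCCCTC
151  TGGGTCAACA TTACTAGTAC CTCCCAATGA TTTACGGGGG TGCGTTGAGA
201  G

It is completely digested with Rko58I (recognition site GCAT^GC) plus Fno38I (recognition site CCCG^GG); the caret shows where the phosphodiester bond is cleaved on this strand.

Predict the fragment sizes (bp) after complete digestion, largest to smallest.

128, 35, 24, 14 bp

The Rko58I site (GCATGC) starts at position 76.
Rko58I cuts after base 4 of each site, so after position 79.
Fno38I sites (CCCGGG) start at positions 52, 90, 125.
Fno38I cuts after base 4 of each site, so after positions 55, 93, 128.
Combined cut positions: 55, 79, 93, 128.
Circular molecule, 4 cuts → 4 fragments:
  56–79 → 24 bp
  80–93 → 14 bp
  94–128 → 35 bp
  129–201 then 1–55 → 73 + 55 = 128 bp
Sorted largest to smallest: 128, 35, 24, 14 bp.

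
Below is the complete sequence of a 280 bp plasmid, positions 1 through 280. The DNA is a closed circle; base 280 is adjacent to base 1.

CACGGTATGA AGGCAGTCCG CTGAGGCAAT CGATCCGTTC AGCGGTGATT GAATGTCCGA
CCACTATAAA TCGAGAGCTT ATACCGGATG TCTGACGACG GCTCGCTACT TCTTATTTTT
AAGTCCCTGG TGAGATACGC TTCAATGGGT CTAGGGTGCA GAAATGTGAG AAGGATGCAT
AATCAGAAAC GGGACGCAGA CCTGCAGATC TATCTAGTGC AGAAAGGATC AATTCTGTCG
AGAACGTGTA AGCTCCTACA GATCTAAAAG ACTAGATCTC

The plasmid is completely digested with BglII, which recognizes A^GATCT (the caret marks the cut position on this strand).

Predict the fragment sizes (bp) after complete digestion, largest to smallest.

212, 54, 14 bp

BglII sites (AGATCT) start at positions 206, 260, 274.
BglII cuts after the first base of each site, so after positions 206, 260, 274.
Circular molecule, 3 cuts → 3 fragments:
  207–260 → 54 bp
  261–274 → 14 bp
  275–280 then 1–206 → 6 + 206 = 212 bp
Sorted largest to smallest: 212, 54, 14 bp.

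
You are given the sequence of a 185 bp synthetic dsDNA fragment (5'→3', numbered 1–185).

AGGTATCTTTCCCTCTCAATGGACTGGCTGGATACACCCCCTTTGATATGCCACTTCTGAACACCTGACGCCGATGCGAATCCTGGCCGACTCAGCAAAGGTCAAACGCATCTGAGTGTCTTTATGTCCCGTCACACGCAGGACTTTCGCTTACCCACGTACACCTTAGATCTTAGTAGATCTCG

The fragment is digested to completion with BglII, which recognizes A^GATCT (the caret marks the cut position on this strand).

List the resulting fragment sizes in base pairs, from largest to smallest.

168, 10, 7 bp

BglII sites (AGATCT) start at positions 168, 178.
BglII cuts after the first base of each site, so after positions 168, 178.
Linear molecule, 2 cuts → 3 fragments:
  1–168 → 168 bp
  169–178 → 10 bp
  179–185 → 7 bp
Sorted largest to smallest: 168, 10, 7 bp.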